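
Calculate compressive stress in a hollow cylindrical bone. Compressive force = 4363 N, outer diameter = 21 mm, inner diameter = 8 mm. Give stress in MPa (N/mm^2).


A = pi*(r_o^2 - r_i^2)
r_o = 10.5 mm, r_i = 4 mm
A = 296.095 mm^2
sigma = F/A = 4363 / 296.095
sigma = 14.74 MPa


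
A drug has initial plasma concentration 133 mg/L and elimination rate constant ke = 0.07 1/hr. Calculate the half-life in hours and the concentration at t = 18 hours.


t_half = ln(2) / ke = 0.693147 / 0.07 = 9.902 hr
C(t) = C0 * exp(-ke*t) = 133 * exp(-0.07*18)
C(18) = 37.73 mg/L


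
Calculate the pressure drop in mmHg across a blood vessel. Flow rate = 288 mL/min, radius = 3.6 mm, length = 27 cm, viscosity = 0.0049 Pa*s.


dP = 8*mu*L*Q / (pi*r^4)
Q = 288 mL/min = 4.8e-06 m^3/s
dP = 96.2789 Pa = 96.2789 / 133.322 mmHg = 0.7222 mmHg


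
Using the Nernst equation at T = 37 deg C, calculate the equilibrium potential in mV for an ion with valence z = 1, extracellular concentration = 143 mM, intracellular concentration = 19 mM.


E = (RT/(zF)) * ln(C_out/C_in)
T = 37 + 273.15 = 310.15 K
E = (8.314 * 310.15 / (1 * 96485)) * ln(143/19)
E = 53.94 mV


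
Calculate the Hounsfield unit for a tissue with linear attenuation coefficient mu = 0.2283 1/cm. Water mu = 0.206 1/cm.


HU = ((mu_tissue - mu_water) / mu_water) * 1000
HU = ((0.2283 - 0.206) / 0.206) * 1000
HU = 108.3


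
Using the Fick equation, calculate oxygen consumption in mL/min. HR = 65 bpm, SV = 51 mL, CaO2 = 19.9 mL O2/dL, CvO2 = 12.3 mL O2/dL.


CO = HR*SV = 65*51/1000 = 3.315 L/min
a-v O2 diff = 19.9 - 12.3 = 7.6 mL/dL
VO2 = CO * (CaO2-CvO2) * 10 dL/L
VO2 = 3.315 * 7.6 * 10
VO2 = 251.9 mL/min


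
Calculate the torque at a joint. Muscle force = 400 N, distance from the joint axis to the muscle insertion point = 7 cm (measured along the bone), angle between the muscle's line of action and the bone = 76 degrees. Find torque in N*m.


Torque = F * d * sin(theta)   (moment arm = d*sin(theta))
d = 7 cm = 0.07 m
Torque = 400 * 0.07 * sin(76)
Torque = 27.17 N*m


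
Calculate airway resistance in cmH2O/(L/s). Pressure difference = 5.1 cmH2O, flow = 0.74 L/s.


R = dP / flow
R = 5.1 / 0.74
R = 6.892 cmH2O/(L/s)


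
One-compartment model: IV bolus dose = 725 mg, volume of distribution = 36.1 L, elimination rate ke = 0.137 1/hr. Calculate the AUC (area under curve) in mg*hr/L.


C0 = Dose/Vd = 725/36.1 = 20.0831 mg/L
AUC = C0/ke = 20.0831/0.137
AUC = 146.6 mg*hr/L


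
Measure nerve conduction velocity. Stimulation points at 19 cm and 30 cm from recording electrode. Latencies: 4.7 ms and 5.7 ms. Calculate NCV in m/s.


Distance = (30 - 19) / 100 = 0.11 m
dt = (5.7 - 4.7) / 1000 = 0.001 s
NCV = dist / dt = 110 m/s


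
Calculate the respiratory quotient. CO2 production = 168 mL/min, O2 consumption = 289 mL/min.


RQ = VCO2 / VO2
RQ = 168 / 289
RQ = 0.5813


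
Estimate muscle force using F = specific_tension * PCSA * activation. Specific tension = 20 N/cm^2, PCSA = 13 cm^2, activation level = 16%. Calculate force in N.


F = sigma * PCSA * activation
F = 20 * 13 * 0.16
F = 41.6 N


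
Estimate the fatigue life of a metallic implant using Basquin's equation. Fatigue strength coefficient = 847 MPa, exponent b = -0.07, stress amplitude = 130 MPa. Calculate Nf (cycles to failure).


sigma_a = sigma_f' * (2Nf)^b
2Nf = (sigma_a/sigma_f')^(1/b)
2Nf = (130/847)^(1/-0.07)
2Nf = 4.2434112e+11
Nf = 2.1217e+11


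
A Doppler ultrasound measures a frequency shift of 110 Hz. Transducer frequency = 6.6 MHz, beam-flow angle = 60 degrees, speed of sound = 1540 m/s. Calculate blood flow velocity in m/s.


v = fd * c / (2 * f0 * cos(theta))
v = 110 * 1540 / (2 * 6.6000e+06 * cos(60))
v = 0.02567 m/s


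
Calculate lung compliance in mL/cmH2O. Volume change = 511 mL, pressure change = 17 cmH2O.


C = dV / dP
C = 511 / 17
C = 30.06 mL/cmH2O


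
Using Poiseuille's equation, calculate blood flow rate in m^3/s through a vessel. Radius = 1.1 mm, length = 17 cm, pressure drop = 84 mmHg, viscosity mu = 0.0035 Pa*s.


Q = pi*r^4*dP / (8*mu*L)
r = 0.0011 m, L = 0.17 m
dP = 84 mmHg = 11199.048 Pa
Q = 1.0822e-05 m^3/s


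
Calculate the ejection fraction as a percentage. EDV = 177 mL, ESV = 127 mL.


SV = EDV - ESV = 177 - 127 = 50 mL
EF = SV/EDV * 100 = 50/177 * 100
EF = 28.25%


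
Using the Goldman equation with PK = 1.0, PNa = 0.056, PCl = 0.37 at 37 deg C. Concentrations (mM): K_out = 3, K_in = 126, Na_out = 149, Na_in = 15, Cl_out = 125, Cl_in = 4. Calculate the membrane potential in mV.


Vm = (RT/F)*ln((PK*Ko + PNa*Nao + PCl*Cli)/(PK*Ki + PNa*Nai + PCl*Clo))
Numer = 12.824, Denom = 173.09
Vm = -69.55 mV


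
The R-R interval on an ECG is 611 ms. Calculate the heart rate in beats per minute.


HR = 60 / RR_interval(s)
RR = 611 ms = 0.611 s
HR = 60 / 0.611 = 98.2 bpm


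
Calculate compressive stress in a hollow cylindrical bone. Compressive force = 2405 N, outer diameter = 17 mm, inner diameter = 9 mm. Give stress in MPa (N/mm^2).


A = pi*(r_o^2 - r_i^2)
r_o = 8.5 mm, r_i = 4.5 mm
A = 163.363 mm^2
sigma = F/A = 2405 / 163.363
sigma = 14.72 MPa


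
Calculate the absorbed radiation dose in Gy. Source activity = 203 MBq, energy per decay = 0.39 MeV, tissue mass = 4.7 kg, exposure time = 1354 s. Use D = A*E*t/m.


A = 203 MBq = 2.0300e+08 Bq
E = 0.39 MeV = 6.2478e-14 J
D = A*E*t/m = 2.0300e+08*6.2478e-14*1354/4.7
D = 0.003654 Gy


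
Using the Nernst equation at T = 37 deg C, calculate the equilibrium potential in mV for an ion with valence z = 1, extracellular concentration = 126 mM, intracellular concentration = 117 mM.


E = (RT/(zF)) * ln(C_out/C_in)
T = 37 + 273.15 = 310.15 K
E = (8.314 * 310.15 / (1 * 96485)) * ln(126/117)
E = 1.981 mV


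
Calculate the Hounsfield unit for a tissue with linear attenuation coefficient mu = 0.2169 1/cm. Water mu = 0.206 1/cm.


HU = ((mu_tissue - mu_water) / mu_water) * 1000
HU = ((0.2169 - 0.206) / 0.206) * 1000
HU = 52.91


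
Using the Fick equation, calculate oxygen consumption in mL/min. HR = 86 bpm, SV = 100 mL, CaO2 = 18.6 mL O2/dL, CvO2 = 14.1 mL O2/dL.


CO = HR*SV = 86*100/1000 = 8.6 L/min
a-v O2 diff = 18.6 - 14.1 = 4.5 mL/dL
VO2 = CO * (CaO2-CvO2) * 10 dL/L
VO2 = 8.6 * 4.5 * 10
VO2 = 387 mL/min


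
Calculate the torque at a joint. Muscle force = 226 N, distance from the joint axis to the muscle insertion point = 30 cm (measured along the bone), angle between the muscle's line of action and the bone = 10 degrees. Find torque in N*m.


Torque = F * d * sin(theta)   (moment arm = d*sin(theta))
d = 30 cm = 0.3 m
Torque = 226 * 0.3 * sin(10)
Torque = 11.77 N*m


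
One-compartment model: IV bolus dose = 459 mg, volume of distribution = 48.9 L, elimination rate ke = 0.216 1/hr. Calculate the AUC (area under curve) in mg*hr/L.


C0 = Dose/Vd = 459/48.9 = 9.3865 mg/L
AUC = C0/ke = 9.3865/0.216
AUC = 43.46 mg*hr/L


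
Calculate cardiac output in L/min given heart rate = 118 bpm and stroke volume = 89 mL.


CO = HR * SV
CO = 118 * 89 / 1000
CO = 10.5 L/min


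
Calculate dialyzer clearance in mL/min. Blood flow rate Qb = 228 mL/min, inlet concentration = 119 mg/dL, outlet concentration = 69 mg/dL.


K = Qb * (Cb_in - Cb_out) / Cb_in
K = 228 * (119 - 69) / 119
K = 95.8 mL/min


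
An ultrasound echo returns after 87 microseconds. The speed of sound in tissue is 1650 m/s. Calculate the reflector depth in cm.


depth = c * t / 2
t = 87 us = 8.7000e-05 s
depth = 1650 * 8.7000e-05 / 2
depth = 0.071775 m = 7.1775 cm


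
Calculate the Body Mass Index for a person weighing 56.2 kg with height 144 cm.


BMI = weight / height^2
height = 144 cm = 1.44 m
BMI = 56.2 / 1.44^2
BMI = 27.1 kg/m^2


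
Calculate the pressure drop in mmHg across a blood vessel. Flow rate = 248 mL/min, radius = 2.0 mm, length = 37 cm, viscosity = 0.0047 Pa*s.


dP = 8*mu*L*Q / (pi*r^4)
Q = 248 mL/min = 4.13333e-06 m^3/s
dP = 1143.98 Pa = 1143.98 / 133.322 mmHg = 8.581 mmHg


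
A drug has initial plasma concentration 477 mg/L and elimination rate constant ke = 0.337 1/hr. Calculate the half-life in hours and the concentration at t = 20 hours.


t_half = ln(2) / ke = 0.693147 / 0.337 = 2.057 hr
C(t) = C0 * exp(-ke*t) = 477 * exp(-0.337*20)
C(20) = 0.5641 mg/L


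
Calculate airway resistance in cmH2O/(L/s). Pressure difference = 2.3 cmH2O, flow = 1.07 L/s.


R = dP / flow
R = 2.3 / 1.07
R = 2.15 cmH2O/(L/s)


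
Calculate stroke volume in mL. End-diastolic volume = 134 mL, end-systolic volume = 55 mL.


SV = EDV - ESV
SV = 134 - 55
SV = 79 mL


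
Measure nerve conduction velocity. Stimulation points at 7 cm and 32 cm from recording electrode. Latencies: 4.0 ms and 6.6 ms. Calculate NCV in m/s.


Distance = (32 - 7) / 100 = 0.25 m
dt = (6.6 - 4.0) / 1000 = 0.0026 s
NCV = dist / dt = 96.15 m/s


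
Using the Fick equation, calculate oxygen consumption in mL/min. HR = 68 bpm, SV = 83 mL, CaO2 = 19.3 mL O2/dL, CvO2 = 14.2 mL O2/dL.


CO = HR*SV = 68*83/1000 = 5.644 L/min
a-v O2 diff = 19.3 - 14.2 = 5.1 mL/dL
VO2 = CO * (CaO2-CvO2) * 10 dL/L
VO2 = 5.644 * 5.1 * 10
VO2 = 287.8 mL/min


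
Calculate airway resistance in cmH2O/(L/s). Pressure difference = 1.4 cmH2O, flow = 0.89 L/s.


R = dP / flow
R = 1.4 / 0.89
R = 1.573 cmH2O/(L/s)


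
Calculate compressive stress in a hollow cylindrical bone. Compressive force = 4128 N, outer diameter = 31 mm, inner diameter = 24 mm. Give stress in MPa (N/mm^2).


A = pi*(r_o^2 - r_i^2)
r_o = 15.5 mm, r_i = 12 mm
A = 302.378 mm^2
sigma = F/A = 4128 / 302.378
sigma = 13.65 MPa


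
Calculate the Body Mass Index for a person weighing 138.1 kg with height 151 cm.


BMI = weight / height^2
height = 151 cm = 1.51 m
BMI = 138.1 / 1.51^2
BMI = 60.57 kg/m^2


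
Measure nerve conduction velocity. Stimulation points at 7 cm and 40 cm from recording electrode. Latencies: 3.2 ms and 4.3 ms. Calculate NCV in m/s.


Distance = (40 - 7) / 100 = 0.33 m
dt = (4.3 - 3.2) / 1000 = 0.0011 s
NCV = dist / dt = 300 m/s


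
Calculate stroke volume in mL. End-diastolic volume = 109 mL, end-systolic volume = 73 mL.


SV = EDV - ESV
SV = 109 - 73
SV = 36 mL


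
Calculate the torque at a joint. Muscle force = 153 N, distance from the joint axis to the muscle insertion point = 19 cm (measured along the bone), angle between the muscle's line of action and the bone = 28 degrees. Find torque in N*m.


Torque = F * d * sin(theta)   (moment arm = d*sin(theta))
d = 19 cm = 0.19 m
Torque = 153 * 0.19 * sin(28)
Torque = 13.65 N*m


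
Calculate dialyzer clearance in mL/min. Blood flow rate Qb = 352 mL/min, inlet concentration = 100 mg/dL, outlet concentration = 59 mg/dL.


K = Qb * (Cb_in - Cb_out) / Cb_in
K = 352 * (100 - 59) / 100
K = 144.3 mL/min


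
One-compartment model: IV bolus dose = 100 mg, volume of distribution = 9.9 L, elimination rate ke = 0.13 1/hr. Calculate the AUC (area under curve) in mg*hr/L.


C0 = Dose/Vd = 100/9.9 = 10.101 mg/L
AUC = C0/ke = 10.101/0.13
AUC = 77.7 mg*hr/L


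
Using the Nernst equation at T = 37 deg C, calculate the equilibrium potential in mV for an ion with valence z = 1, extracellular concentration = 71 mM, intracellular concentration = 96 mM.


E = (RT/(zF)) * ln(C_out/C_in)
T = 37 + 273.15 = 310.15 K
E = (8.314 * 310.15 / (1 * 96485)) * ln(71/96)
E = -8.062 mV


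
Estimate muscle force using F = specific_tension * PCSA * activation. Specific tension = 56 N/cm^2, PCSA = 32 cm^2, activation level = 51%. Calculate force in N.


F = sigma * PCSA * activation
F = 56 * 32 * 0.51
F = 913.9 N


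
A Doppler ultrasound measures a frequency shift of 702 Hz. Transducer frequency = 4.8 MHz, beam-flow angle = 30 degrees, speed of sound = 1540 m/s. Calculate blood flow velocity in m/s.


v = fd * c / (2 * f0 * cos(theta))
v = 702 * 1540 / (2 * 4.8000e+06 * cos(30))
v = 0.13 m/s


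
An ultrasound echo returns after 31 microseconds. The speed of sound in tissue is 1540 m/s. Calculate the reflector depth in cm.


depth = c * t / 2
t = 31 us = 3.1000e-05 s
depth = 1540 * 3.1000e-05 / 2
depth = 0.02387 m = 2.387 cm


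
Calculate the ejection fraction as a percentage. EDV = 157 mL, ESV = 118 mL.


SV = EDV - ESV = 157 - 118 = 39 mL
EF = SV/EDV * 100 = 39/157 * 100
EF = 24.84%


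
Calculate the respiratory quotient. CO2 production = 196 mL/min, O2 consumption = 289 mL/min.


RQ = VCO2 / VO2
RQ = 196 / 289
RQ = 0.6782


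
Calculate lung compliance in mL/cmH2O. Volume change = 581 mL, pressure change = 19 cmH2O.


C = dV / dP
C = 581 / 19
C = 30.58 mL/cmH2O


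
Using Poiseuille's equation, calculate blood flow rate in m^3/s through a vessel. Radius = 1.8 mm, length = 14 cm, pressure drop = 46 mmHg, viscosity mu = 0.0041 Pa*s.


Q = pi*r^4*dP / (8*mu*L)
r = 0.0018 m, L = 0.14 m
dP = 46 mmHg = 6132.812 Pa
Q = 4.4045e-05 m^3/s


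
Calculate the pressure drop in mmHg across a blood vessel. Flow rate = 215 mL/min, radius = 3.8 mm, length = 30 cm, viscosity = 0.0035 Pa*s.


dP = 8*mu*L*Q / (pi*r^4)
Q = 215 mL/min = 3.58333e-06 m^3/s
dP = 45.9496 Pa = 45.9496 / 133.322 mmHg = 0.3447 mmHg


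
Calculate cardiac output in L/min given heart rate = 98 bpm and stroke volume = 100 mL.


CO = HR * SV
CO = 98 * 100 / 1000
CO = 9.8 L/min


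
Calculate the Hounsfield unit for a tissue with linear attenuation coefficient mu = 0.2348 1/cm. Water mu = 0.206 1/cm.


HU = ((mu_tissue - mu_water) / mu_water) * 1000
HU = ((0.2348 - 0.206) / 0.206) * 1000
HU = 139.8


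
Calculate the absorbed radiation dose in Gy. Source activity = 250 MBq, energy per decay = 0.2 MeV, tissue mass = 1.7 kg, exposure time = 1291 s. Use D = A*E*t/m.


A = 250 MBq = 2.5000e+08 Bq
E = 0.2 MeV = 3.204e-14 J
D = A*E*t/m = 2.5000e+08*3.204e-14*1291/1.7
D = 0.006083 Gy


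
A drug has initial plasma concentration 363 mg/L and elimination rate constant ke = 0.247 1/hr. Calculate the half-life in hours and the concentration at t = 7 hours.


t_half = ln(2) / ke = 0.693147 / 0.247 = 2.806 hr
C(t) = C0 * exp(-ke*t) = 363 * exp(-0.247*7)
C(7) = 64.42 mg/L


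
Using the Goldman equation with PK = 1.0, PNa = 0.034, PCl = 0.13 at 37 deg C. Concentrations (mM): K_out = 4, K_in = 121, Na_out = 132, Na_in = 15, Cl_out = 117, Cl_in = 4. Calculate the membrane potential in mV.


Vm = (RT/F)*ln((PK*Ko + PNa*Nao + PCl*Cli)/(PK*Ki + PNa*Nai + PCl*Clo))
Numer = 9.008, Denom = 136.72
Vm = -72.69 mV


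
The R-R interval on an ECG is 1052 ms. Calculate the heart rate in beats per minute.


HR = 60 / RR_interval(s)
RR = 1052 ms = 1.052 s
HR = 60 / 1.052 = 57.03 bpm


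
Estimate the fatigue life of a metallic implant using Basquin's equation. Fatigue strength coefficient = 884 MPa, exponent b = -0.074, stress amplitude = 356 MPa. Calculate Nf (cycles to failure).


sigma_a = sigma_f' * (2Nf)^b
2Nf = (sigma_a/sigma_f')^(1/b)
2Nf = (356/884)^(1/-0.074)
2Nf = 217705.04
Nf = 1.089e+05


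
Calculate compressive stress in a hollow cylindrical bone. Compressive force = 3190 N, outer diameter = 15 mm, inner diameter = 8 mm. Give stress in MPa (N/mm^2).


A = pi*(r_o^2 - r_i^2)
r_o = 7.5 mm, r_i = 4 mm
A = 126.449 mm^2
sigma = F/A = 3190 / 126.449
sigma = 25.23 MPa


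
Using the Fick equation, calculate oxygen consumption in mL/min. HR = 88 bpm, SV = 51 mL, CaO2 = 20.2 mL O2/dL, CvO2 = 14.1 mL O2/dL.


CO = HR*SV = 88*51/1000 = 4.488 L/min
a-v O2 diff = 20.2 - 14.1 = 6.1 mL/dL
VO2 = CO * (CaO2-CvO2) * 10 dL/L
VO2 = 4.488 * 6.1 * 10
VO2 = 273.8 mL/min


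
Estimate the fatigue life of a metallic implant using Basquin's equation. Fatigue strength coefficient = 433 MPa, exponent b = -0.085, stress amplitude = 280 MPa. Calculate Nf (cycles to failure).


sigma_a = sigma_f' * (2Nf)^b
2Nf = (sigma_a/sigma_f')^(1/b)
2Nf = (280/433)^(1/-0.085)
2Nf = 168.81467
Nf = 84.41


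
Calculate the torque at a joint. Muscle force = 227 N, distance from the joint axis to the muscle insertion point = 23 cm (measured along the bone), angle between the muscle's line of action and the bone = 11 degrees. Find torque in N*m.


Torque = F * d * sin(theta)   (moment arm = d*sin(theta))
d = 23 cm = 0.23 m
Torque = 227 * 0.23 * sin(11)
Torque = 9.962 N*m


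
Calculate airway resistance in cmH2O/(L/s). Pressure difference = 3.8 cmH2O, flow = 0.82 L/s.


R = dP / flow
R = 3.8 / 0.82
R = 4.634 cmH2O/(L/s)


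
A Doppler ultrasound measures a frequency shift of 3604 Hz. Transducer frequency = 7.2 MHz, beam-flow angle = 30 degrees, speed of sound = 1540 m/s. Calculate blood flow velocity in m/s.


v = fd * c / (2 * f0 * cos(theta))
v = 3604 * 1540 / (2 * 7.2000e+06 * cos(30))
v = 0.4451 m/s


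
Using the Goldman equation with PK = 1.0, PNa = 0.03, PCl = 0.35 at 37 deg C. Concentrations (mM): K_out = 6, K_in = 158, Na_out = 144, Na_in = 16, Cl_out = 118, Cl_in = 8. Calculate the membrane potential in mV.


Vm = (RT/F)*ln((PK*Ko + PNa*Nao + PCl*Cli)/(PK*Ki + PNa*Nai + PCl*Clo))
Numer = 13.12, Denom = 199.78
Vm = -72.78 mV


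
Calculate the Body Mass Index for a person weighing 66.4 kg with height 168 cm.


BMI = weight / height^2
height = 168 cm = 1.68 m
BMI = 66.4 / 1.68^2
BMI = 23.53 kg/m^2


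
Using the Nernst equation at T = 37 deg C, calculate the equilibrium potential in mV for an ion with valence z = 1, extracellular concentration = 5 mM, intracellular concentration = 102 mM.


E = (RT/(zF)) * ln(C_out/C_in)
T = 37 + 273.15 = 310.15 K
E = (8.314 * 310.15 / (1 * 96485)) * ln(5/102)
E = -80.59 mV


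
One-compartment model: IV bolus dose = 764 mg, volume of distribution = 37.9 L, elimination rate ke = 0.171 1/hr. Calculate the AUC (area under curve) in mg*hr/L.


C0 = Dose/Vd = 764/37.9 = 20.1583 mg/L
AUC = C0/ke = 20.1583/0.171
AUC = 117.9 mg*hr/L


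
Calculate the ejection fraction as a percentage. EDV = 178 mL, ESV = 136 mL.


SV = EDV - ESV = 178 - 136 = 42 mL
EF = SV/EDV * 100 = 42/178 * 100
EF = 23.6%


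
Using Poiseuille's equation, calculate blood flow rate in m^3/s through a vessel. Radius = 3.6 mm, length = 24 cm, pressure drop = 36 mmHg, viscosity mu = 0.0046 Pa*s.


Q = pi*r^4*dP / (8*mu*L)
r = 0.0036 m, L = 0.24 m
dP = 36 mmHg = 4799.592 Pa
Q = 2.8675e-04 m^3/s


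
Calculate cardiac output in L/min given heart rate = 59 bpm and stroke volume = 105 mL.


CO = HR * SV
CO = 59 * 105 / 1000
CO = 6.195 L/min


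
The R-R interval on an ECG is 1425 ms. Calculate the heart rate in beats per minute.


HR = 60 / RR_interval(s)
RR = 1425 ms = 1.425 s
HR = 60 / 1.425 = 42.11 bpm


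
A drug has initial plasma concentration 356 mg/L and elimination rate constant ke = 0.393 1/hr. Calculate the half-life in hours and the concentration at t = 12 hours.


t_half = ln(2) / ke = 0.693147 / 0.393 = 1.764 hr
C(t) = C0 * exp(-ke*t) = 356 * exp(-0.393*12)
C(12) = 3.187 mg/L


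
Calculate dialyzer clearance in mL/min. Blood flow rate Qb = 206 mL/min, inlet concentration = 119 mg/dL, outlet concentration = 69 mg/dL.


K = Qb * (Cb_in - Cb_out) / Cb_in
K = 206 * (119 - 69) / 119
K = 86.55 mL/min


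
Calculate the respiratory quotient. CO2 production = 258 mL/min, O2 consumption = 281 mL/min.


RQ = VCO2 / VO2
RQ = 258 / 281
RQ = 0.9181


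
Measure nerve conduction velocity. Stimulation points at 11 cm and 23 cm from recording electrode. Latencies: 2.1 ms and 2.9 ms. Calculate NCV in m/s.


Distance = (23 - 11) / 100 = 0.12 m
dt = (2.9 - 2.1) / 1000 = 8.0000e-04 s
NCV = dist / dt = 150 m/s


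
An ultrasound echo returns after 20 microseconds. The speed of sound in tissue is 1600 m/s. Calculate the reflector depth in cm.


depth = c * t / 2
t = 20 us = 2.0000e-05 s
depth = 1600 * 2.0000e-05 / 2
depth = 0.016 m = 1.6 cm


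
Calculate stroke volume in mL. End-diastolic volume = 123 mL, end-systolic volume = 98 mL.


SV = EDV - ESV
SV = 123 - 98
SV = 25 mL


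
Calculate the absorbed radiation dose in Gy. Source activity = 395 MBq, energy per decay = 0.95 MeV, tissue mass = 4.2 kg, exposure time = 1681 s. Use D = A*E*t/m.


A = 395 MBq = 3.9500e+08 Bq
E = 0.95 MeV = 1.5219e-13 J
D = A*E*t/m = 3.9500e+08*1.5219e-13*1681/4.2
D = 0.02406 Gy


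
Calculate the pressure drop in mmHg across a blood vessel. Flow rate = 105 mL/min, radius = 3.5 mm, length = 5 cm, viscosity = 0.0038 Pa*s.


dP = 8*mu*L*Q / (pi*r^4)
Q = 105 mL/min = 1.75e-06 m^3/s
dP = 5.64234 Pa = 5.64234 / 133.322 mmHg = 0.04232 mmHg


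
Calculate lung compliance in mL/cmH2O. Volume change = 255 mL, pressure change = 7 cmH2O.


C = dV / dP
C = 255 / 7
C = 36.43 mL/cmH2O


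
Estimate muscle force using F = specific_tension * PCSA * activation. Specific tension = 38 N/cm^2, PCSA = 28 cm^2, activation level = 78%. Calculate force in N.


F = sigma * PCSA * activation
F = 38 * 28 * 0.78
F = 829.9 N


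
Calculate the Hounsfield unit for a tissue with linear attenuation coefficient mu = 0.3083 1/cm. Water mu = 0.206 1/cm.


HU = ((mu_tissue - mu_water) / mu_water) * 1000
HU = ((0.3083 - 0.206) / 0.206) * 1000
HU = 496.6


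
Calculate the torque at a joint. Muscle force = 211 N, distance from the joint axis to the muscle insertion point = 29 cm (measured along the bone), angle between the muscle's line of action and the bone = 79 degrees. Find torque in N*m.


Torque = F * d * sin(theta)   (moment arm = d*sin(theta))
d = 29 cm = 0.29 m
Torque = 211 * 0.29 * sin(79)
Torque = 60.07 N*m


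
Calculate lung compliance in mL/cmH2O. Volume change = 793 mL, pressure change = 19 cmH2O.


C = dV / dP
C = 793 / 19
C = 41.74 mL/cmH2O


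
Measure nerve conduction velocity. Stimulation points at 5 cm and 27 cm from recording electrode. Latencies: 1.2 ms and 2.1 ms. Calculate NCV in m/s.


Distance = (27 - 5) / 100 = 0.22 m
dt = (2.1 - 1.2) / 1000 = 9.0000e-04 s
NCV = dist / dt = 244.4 m/s


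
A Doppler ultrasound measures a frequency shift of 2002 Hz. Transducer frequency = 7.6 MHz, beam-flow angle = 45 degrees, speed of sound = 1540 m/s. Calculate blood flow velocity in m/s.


v = fd * c / (2 * f0 * cos(theta))
v = 2002 * 1540 / (2 * 7.6000e+06 * cos(45))
v = 0.2869 m/s


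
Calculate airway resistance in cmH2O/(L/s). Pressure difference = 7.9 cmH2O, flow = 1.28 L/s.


R = dP / flow
R = 7.9 / 1.28
R = 6.172 cmH2O/(L/s)


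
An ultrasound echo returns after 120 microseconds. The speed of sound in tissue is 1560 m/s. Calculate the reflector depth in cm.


depth = c * t / 2
t = 120 us = 1.2000e-04 s
depth = 1560 * 1.2000e-04 / 2
depth = 0.0936 m = 9.36 cm


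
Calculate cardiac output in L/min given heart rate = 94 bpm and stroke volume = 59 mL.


CO = HR * SV
CO = 94 * 59 / 1000
CO = 5.546 L/min


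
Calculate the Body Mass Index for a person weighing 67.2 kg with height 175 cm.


BMI = weight / height^2
height = 175 cm = 1.75 m
BMI = 67.2 / 1.75^2
BMI = 21.94 kg/m^2


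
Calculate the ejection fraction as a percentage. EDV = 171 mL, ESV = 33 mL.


SV = EDV - ESV = 171 - 33 = 138 mL
EF = SV/EDV * 100 = 138/171 * 100
EF = 80.7%


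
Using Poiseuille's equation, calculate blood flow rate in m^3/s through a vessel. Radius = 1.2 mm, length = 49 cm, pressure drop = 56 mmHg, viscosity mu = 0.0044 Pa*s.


Q = pi*r^4*dP / (8*mu*L)
r = 0.0012 m, L = 0.49 m
dP = 56 mmHg = 7466.032 Pa
Q = 2.8198e-06 m^3/s


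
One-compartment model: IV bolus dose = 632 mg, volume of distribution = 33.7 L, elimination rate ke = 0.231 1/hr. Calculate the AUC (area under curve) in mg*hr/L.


C0 = Dose/Vd = 632/33.7 = 18.7537 mg/L
AUC = C0/ke = 18.7537/0.231
AUC = 81.18 mg*hr/L


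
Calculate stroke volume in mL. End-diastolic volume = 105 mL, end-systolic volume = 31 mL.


SV = EDV - ESV
SV = 105 - 31
SV = 74 mL


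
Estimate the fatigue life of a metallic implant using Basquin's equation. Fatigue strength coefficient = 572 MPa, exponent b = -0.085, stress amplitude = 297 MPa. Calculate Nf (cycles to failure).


sigma_a = sigma_f' * (2Nf)^b
2Nf = (sigma_a/sigma_f')^(1/b)
2Nf = (297/572)^(1/-0.085)
2Nf = 2232.0347
Nf = 1116


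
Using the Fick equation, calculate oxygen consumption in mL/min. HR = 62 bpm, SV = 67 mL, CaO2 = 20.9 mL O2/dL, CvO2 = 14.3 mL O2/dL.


CO = HR*SV = 62*67/1000 = 4.154 L/min
a-v O2 diff = 20.9 - 14.3 = 6.6 mL/dL
VO2 = CO * (CaO2-CvO2) * 10 dL/L
VO2 = 4.154 * 6.6 * 10
VO2 = 274.2 mL/min


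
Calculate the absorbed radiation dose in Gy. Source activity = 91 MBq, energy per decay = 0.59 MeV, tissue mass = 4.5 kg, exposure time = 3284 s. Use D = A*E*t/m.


A = 91 MBq = 9.1000e+07 Bq
E = 0.59 MeV = 9.4518e-14 J
D = A*E*t/m = 9.1000e+07*9.4518e-14*3284/4.5
D = 0.006277 Gy


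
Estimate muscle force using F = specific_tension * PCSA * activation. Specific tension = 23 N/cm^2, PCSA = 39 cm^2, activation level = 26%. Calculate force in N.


F = sigma * PCSA * activation
F = 23 * 39 * 0.26
F = 233.2 N


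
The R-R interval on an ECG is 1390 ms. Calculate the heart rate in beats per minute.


HR = 60 / RR_interval(s)
RR = 1390 ms = 1.39 s
HR = 60 / 1.39 = 43.17 bpm


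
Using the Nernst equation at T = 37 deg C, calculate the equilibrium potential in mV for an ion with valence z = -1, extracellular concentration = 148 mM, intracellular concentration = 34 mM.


E = (RT/(zF)) * ln(C_out/C_in)
T = 37 + 273.15 = 310.15 K
E = (8.314 * 310.15 / (-1 * 96485)) * ln(148/34)
E = -39.31 mV


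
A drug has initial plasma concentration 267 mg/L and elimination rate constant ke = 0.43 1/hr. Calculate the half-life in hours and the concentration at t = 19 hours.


t_half = ln(2) / ke = 0.693147 / 0.43 = 1.612 hr
C(t) = C0 * exp(-ke*t) = 267 * exp(-0.43*19)
C(19) = 0.07557 mg/L


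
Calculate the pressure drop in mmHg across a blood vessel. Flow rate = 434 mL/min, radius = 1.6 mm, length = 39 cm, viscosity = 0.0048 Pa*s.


dP = 8*mu*L*Q / (pi*r^4)
Q = 434 mL/min = 7.23333e-06 m^3/s
dP = 5261.44 Pa = 5261.44 / 133.322 mmHg = 39.46 mmHg


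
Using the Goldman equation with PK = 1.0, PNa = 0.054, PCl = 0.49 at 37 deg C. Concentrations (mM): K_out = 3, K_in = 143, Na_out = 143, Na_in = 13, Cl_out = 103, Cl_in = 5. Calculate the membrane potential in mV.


Vm = (RT/F)*ln((PK*Ko + PNa*Nao + PCl*Cli)/(PK*Ki + PNa*Nai + PCl*Clo))
Numer = 13.172, Denom = 194.172
Vm = -71.91 mV


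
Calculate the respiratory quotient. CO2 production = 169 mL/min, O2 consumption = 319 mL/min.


RQ = VCO2 / VO2
RQ = 169 / 319
RQ = 0.5298


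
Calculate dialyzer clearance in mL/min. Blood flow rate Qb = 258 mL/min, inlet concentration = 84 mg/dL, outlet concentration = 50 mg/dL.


K = Qb * (Cb_in - Cb_out) / Cb_in
K = 258 * (84 - 50) / 84
K = 104.4 mL/min


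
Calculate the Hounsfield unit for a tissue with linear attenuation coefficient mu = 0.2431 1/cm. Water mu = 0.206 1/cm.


HU = ((mu_tissue - mu_water) / mu_water) * 1000
HU = ((0.2431 - 0.206) / 0.206) * 1000
HU = 180.1


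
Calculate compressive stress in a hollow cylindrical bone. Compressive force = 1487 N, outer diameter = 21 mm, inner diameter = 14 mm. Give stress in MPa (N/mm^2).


A = pi*(r_o^2 - r_i^2)
r_o = 10.5 mm, r_i = 7 mm
A = 192.423 mm^2
sigma = F/A = 1487 / 192.423
sigma = 7.728 MPa


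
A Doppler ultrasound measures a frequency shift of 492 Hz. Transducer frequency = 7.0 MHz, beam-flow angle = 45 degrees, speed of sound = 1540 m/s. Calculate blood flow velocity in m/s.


v = fd * c / (2 * f0 * cos(theta))
v = 492 * 1540 / (2 * 7.0000e+06 * cos(45))
v = 0.07654 m/s


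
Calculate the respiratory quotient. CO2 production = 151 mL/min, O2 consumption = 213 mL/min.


RQ = VCO2 / VO2
RQ = 151 / 213
RQ = 0.7089


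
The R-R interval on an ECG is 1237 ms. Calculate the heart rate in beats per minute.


HR = 60 / RR_interval(s)
RR = 1237 ms = 1.237 s
HR = 60 / 1.237 = 48.5 bpm


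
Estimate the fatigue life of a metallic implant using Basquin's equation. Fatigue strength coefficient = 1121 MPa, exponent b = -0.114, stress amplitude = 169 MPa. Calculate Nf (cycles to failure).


sigma_a = sigma_f' * (2Nf)^b
2Nf = (sigma_a/sigma_f')^(1/b)
2Nf = (169/1121)^(1/-0.114)
2Nf = 16145838
Nf = 8.0729e+06


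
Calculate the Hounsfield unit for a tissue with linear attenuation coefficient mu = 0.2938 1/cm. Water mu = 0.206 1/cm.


HU = ((mu_tissue - mu_water) / mu_water) * 1000
HU = ((0.2938 - 0.206) / 0.206) * 1000
HU = 426.2


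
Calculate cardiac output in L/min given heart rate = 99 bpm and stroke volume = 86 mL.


CO = HR * SV
CO = 99 * 86 / 1000
CO = 8.514 L/min


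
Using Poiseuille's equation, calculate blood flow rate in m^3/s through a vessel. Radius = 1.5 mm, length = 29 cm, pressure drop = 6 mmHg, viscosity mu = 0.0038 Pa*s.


Q = pi*r^4*dP / (8*mu*L)
r = 0.0015 m, L = 0.29 m
dP = 6 mmHg = 799.932 Pa
Q = 1.4431e-06 m^3/s


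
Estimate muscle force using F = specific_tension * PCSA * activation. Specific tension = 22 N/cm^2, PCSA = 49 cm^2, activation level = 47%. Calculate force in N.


F = sigma * PCSA * activation
F = 22 * 49 * 0.47
F = 506.7 N


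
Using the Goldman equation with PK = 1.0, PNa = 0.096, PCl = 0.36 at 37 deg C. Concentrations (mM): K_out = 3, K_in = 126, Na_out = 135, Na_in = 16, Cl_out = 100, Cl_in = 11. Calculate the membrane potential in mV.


Vm = (RT/F)*ln((PK*Ko + PNa*Nao + PCl*Cli)/(PK*Ki + PNa*Nai + PCl*Clo))
Numer = 19.92, Denom = 163.536
Vm = -56.26 mV


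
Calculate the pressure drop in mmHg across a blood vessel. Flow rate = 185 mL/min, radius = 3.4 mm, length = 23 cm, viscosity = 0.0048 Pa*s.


dP = 8*mu*L*Q / (pi*r^4)
Q = 185 mL/min = 3.08333e-06 m^3/s
dP = 64.8655 Pa = 64.8655 / 133.322 mmHg = 0.4865 mmHg


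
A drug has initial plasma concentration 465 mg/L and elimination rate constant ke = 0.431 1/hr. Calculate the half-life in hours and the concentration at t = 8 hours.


t_half = ln(2) / ke = 0.693147 / 0.431 = 1.608 hr
C(t) = C0 * exp(-ke*t) = 465 * exp(-0.431*8)
C(8) = 14.79 mg/L


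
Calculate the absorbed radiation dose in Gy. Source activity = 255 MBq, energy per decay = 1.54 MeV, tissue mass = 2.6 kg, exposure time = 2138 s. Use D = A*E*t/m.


A = 255 MBq = 2.5500e+08 Bq
E = 1.54 MeV = 2.46708e-13 J
D = A*E*t/m = 2.5500e+08*2.46708e-13*2138/2.6
D = 0.05173 Gy


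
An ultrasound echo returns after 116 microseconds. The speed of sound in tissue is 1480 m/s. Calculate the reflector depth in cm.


depth = c * t / 2
t = 116 us = 1.1600e-04 s
depth = 1480 * 1.1600e-04 / 2
depth = 0.08584 m = 8.584 cm


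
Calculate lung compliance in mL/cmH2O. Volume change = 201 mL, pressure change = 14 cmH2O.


C = dV / dP
C = 201 / 14
C = 14.36 mL/cmH2O


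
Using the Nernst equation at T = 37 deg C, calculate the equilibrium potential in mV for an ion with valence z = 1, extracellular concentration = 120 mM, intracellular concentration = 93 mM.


E = (RT/(zF)) * ln(C_out/C_in)
T = 37 + 273.15 = 310.15 K
E = (8.314 * 310.15 / (1 * 96485)) * ln(120/93)
E = 6.812 mV


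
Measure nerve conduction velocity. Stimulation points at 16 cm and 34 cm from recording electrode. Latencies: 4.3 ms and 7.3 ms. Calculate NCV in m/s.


Distance = (34 - 16) / 100 = 0.18 m
dt = (7.3 - 4.3) / 1000 = 0.003 s
NCV = dist / dt = 60 m/s


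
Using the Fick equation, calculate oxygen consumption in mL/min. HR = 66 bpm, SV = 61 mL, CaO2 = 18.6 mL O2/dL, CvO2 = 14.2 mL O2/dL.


CO = HR*SV = 66*61/1000 = 4.026 L/min
a-v O2 diff = 18.6 - 14.2 = 4.4 mL/dL
VO2 = CO * (CaO2-CvO2) * 10 dL/L
VO2 = 4.026 * 4.4 * 10
VO2 = 177.1 mL/min


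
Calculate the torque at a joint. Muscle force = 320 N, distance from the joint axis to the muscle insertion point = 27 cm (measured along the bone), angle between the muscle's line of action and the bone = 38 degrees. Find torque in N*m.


Torque = F * d * sin(theta)   (moment arm = d*sin(theta))
d = 27 cm = 0.27 m
Torque = 320 * 0.27 * sin(38)
Torque = 53.19 N*m


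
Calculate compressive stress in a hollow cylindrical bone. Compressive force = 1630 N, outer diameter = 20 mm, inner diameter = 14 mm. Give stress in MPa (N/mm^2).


A = pi*(r_o^2 - r_i^2)
r_o = 10 mm, r_i = 7 mm
A = 160.221 mm^2
sigma = F/A = 1630 / 160.221
sigma = 10.17 MPa


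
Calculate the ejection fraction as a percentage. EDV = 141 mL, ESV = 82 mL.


SV = EDV - ESV = 141 - 82 = 59 mL
EF = SV/EDV * 100 = 59/141 * 100
EF = 41.84%


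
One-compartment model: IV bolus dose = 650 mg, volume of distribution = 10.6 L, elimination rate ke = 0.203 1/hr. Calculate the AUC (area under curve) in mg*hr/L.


C0 = Dose/Vd = 650/10.6 = 61.3208 mg/L
AUC = C0/ke = 61.3208/0.203
AUC = 302.1 mg*hr/L


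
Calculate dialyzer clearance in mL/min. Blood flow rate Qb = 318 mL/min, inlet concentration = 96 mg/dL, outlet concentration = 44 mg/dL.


K = Qb * (Cb_in - Cb_out) / Cb_in
K = 318 * (96 - 44) / 96
K = 172.2 mL/min


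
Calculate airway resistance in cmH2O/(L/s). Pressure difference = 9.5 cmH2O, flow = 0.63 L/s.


R = dP / flow
R = 9.5 / 0.63
R = 15.08 cmH2O/(L/s)


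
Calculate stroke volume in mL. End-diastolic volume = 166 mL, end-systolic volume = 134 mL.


SV = EDV - ESV
SV = 166 - 134
SV = 32 mL


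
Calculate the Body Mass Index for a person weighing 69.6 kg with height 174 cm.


BMI = weight / height^2
height = 174 cm = 1.74 m
BMI = 69.6 / 1.74^2
BMI = 22.99 kg/m^2


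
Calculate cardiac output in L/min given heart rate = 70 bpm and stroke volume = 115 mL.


CO = HR * SV
CO = 70 * 115 / 1000
CO = 8.05 L/min


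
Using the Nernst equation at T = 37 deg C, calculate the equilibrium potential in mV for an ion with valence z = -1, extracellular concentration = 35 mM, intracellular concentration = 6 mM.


E = (RT/(zF)) * ln(C_out/C_in)
T = 37 + 273.15 = 310.15 K
E = (8.314 * 310.15 / (-1 * 96485)) * ln(35/6)
E = -47.13 mV


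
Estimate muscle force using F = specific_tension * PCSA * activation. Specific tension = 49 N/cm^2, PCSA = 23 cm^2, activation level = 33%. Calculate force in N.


F = sigma * PCSA * activation
F = 49 * 23 * 0.33
F = 371.9 N


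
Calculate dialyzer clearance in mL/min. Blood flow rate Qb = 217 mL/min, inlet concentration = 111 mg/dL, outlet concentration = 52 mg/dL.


K = Qb * (Cb_in - Cb_out) / Cb_in
K = 217 * (111 - 52) / 111
K = 115.3 mL/min


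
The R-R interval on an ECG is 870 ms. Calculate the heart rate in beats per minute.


HR = 60 / RR_interval(s)
RR = 870 ms = 0.87 s
HR = 60 / 0.87 = 68.97 bpm


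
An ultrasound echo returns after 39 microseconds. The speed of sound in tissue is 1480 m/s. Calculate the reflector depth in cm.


depth = c * t / 2
t = 39 us = 3.9000e-05 s
depth = 1480 * 3.9000e-05 / 2
depth = 0.02886 m = 2.886 cm


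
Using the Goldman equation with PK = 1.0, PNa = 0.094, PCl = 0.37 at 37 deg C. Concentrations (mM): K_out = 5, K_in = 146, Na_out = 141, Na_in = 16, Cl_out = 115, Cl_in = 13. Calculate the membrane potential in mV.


Vm = (RT/F)*ln((PK*Ko + PNa*Nao + PCl*Cli)/(PK*Ki + PNa*Nai + PCl*Clo))
Numer = 23.064, Denom = 190.054
Vm = -56.36 mV


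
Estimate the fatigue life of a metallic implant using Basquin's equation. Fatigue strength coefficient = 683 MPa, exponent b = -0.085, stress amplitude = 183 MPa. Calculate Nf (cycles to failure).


sigma_a = sigma_f' * (2Nf)^b
2Nf = (sigma_a/sigma_f')^(1/b)
2Nf = (183/683)^(1/-0.085)
2Nf = 5358636.3
Nf = 2.6793e+06


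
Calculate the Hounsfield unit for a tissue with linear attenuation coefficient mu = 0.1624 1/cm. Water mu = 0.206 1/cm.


HU = ((mu_tissue - mu_water) / mu_water) * 1000
HU = ((0.1624 - 0.206) / 0.206) * 1000
HU = -211.7


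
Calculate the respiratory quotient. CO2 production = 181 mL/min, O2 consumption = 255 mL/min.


RQ = VCO2 / VO2
RQ = 181 / 255
RQ = 0.7098


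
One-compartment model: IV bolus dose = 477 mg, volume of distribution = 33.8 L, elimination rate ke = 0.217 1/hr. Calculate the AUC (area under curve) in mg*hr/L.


C0 = Dose/Vd = 477/33.8 = 14.1124 mg/L
AUC = C0/ke = 14.1124/0.217
AUC = 65.03 mg*hr/L


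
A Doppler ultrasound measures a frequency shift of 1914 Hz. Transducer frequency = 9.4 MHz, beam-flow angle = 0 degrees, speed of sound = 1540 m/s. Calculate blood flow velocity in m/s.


v = fd * c / (2 * f0 * cos(theta))
v = 1914 * 1540 / (2 * 9.4000e+06 * cos(0))
v = 0.1568 m/s


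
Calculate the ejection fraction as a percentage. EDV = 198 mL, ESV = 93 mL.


SV = EDV - ESV = 198 - 93 = 105 mL
EF = SV/EDV * 100 = 105/198 * 100
EF = 53.03%


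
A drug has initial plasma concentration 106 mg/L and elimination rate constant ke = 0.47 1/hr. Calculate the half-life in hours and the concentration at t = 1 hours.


t_half = ln(2) / ke = 0.693147 / 0.47 = 1.475 hr
C(t) = C0 * exp(-ke*t) = 106 * exp(-0.47*1)
C(1) = 66.25 mg/L


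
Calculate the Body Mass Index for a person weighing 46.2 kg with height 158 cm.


BMI = weight / height^2
height = 158 cm = 1.58 m
BMI = 46.2 / 1.58^2
BMI = 18.51 kg/m^2


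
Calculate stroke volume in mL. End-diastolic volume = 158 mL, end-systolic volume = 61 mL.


SV = EDV - ESV
SV = 158 - 61
SV = 97 mL


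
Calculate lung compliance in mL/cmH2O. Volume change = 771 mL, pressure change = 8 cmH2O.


C = dV / dP
C = 771 / 8
C = 96.38 mL/cmH2O


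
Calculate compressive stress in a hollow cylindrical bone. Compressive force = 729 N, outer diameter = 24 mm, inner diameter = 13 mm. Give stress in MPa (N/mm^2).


A = pi*(r_o^2 - r_i^2)
r_o = 12 mm, r_i = 6.5 mm
A = 319.657 mm^2
sigma = F/A = 729 / 319.657
sigma = 2.281 MPa


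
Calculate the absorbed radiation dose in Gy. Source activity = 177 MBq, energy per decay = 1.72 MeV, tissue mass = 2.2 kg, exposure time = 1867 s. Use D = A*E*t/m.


A = 177 MBq = 1.7700e+08 Bq
E = 1.72 MeV = 2.75544e-13 J
D = A*E*t/m = 1.7700e+08*2.75544e-13*1867/2.2
D = 0.04139 Gy


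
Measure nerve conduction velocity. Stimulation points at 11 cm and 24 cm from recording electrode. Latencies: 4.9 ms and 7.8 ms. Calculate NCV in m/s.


Distance = (24 - 11) / 100 = 0.13 m
dt = (7.8 - 4.9) / 1000 = 0.0029 s
NCV = dist / dt = 44.83 m/s


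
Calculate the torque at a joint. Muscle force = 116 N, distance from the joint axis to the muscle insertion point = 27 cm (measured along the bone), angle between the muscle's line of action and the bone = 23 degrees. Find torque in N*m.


Torque = F * d * sin(theta)   (moment arm = d*sin(theta))
d = 27 cm = 0.27 m
Torque = 116 * 0.27 * sin(23)
Torque = 12.24 N*m


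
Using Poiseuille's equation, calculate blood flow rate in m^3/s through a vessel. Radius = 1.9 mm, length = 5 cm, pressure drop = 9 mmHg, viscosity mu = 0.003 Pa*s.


Q = pi*r^4*dP / (8*mu*L)
r = 0.0019 m, L = 0.05 m
dP = 9 mmHg = 1199.898 Pa
Q = 4.0938e-05 m^3/s


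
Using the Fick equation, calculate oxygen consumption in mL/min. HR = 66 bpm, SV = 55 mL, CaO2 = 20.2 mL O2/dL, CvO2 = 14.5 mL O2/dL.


CO = HR*SV = 66*55/1000 = 3.63 L/min
a-v O2 diff = 20.2 - 14.5 = 5.7 mL/dL
VO2 = CO * (CaO2-CvO2) * 10 dL/L
VO2 = 3.63 * 5.7 * 10
VO2 = 206.9 mL/min


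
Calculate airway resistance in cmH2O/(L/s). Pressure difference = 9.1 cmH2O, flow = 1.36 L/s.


R = dP / flow
R = 9.1 / 1.36
R = 6.691 cmH2O/(L/s)


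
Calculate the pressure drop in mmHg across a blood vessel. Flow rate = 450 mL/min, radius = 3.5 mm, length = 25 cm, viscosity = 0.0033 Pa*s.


dP = 8*mu*L*Q / (pi*r^4)
Q = 450 mL/min = 7.5e-06 m^3/s
dP = 104.999 Pa = 104.999 / 133.322 mmHg = 0.7876 mmHg


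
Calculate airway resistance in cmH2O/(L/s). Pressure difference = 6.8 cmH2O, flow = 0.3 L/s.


R = dP / flow
R = 6.8 / 0.3
R = 22.67 cmH2O/(L/s)


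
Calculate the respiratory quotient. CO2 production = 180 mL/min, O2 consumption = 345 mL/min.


RQ = VCO2 / VO2
RQ = 180 / 345
RQ = 0.5217


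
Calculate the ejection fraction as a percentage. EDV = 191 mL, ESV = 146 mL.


SV = EDV - ESV = 191 - 146 = 45 mL
EF = SV/EDV * 100 = 45/191 * 100
EF = 23.56%
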